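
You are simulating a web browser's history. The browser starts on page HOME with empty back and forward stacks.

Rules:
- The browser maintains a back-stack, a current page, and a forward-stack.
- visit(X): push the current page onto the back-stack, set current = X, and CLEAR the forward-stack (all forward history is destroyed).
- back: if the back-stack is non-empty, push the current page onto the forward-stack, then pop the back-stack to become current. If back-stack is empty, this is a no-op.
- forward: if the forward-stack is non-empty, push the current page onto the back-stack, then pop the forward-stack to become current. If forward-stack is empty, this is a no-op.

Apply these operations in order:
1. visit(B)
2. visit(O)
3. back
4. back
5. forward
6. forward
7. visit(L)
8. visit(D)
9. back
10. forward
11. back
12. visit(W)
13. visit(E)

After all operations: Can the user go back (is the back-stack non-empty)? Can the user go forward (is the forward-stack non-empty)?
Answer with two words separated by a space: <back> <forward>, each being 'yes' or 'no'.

Answer: yes no

Derivation:
After 1 (visit(B)): cur=B back=1 fwd=0
After 2 (visit(O)): cur=O back=2 fwd=0
After 3 (back): cur=B back=1 fwd=1
After 4 (back): cur=HOME back=0 fwd=2
After 5 (forward): cur=B back=1 fwd=1
After 6 (forward): cur=O back=2 fwd=0
After 7 (visit(L)): cur=L back=3 fwd=0
After 8 (visit(D)): cur=D back=4 fwd=0
After 9 (back): cur=L back=3 fwd=1
After 10 (forward): cur=D back=4 fwd=0
After 11 (back): cur=L back=3 fwd=1
After 12 (visit(W)): cur=W back=4 fwd=0
After 13 (visit(E)): cur=E back=5 fwd=0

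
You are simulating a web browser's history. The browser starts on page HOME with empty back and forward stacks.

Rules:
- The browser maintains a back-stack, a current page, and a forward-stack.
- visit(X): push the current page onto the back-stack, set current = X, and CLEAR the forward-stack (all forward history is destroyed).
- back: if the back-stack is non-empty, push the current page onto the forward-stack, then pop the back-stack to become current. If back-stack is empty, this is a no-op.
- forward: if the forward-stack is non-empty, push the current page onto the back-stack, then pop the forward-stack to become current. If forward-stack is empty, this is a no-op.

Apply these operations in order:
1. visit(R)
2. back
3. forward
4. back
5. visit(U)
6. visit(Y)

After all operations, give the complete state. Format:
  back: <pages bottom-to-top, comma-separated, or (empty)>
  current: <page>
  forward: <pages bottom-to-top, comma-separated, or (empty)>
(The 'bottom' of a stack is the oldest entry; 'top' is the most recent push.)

After 1 (visit(R)): cur=R back=1 fwd=0
After 2 (back): cur=HOME back=0 fwd=1
After 3 (forward): cur=R back=1 fwd=0
After 4 (back): cur=HOME back=0 fwd=1
After 5 (visit(U)): cur=U back=1 fwd=0
After 6 (visit(Y)): cur=Y back=2 fwd=0

Answer: back: HOME,U
current: Y
forward: (empty)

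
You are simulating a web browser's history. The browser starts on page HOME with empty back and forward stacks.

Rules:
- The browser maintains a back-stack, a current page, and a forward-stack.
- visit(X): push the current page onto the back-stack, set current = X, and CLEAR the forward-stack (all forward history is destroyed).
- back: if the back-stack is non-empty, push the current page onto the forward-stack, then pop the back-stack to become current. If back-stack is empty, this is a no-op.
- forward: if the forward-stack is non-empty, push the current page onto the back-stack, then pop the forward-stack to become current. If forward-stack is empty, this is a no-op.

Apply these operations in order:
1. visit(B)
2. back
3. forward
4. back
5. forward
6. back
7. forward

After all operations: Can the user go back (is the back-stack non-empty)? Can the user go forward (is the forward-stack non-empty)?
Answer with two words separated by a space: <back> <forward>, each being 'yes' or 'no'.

After 1 (visit(B)): cur=B back=1 fwd=0
After 2 (back): cur=HOME back=0 fwd=1
After 3 (forward): cur=B back=1 fwd=0
After 4 (back): cur=HOME back=0 fwd=1
After 5 (forward): cur=B back=1 fwd=0
After 6 (back): cur=HOME back=0 fwd=1
After 7 (forward): cur=B back=1 fwd=0

Answer: yes no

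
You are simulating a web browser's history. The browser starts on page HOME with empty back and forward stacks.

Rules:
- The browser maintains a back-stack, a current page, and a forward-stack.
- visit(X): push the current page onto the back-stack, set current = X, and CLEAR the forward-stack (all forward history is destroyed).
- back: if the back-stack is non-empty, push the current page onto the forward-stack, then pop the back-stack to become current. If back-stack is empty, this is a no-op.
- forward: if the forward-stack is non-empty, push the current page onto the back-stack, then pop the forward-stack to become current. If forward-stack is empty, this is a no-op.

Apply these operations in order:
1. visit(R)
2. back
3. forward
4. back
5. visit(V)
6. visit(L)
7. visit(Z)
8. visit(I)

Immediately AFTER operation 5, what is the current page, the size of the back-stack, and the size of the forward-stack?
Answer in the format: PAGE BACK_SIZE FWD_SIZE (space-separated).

After 1 (visit(R)): cur=R back=1 fwd=0
After 2 (back): cur=HOME back=0 fwd=1
After 3 (forward): cur=R back=1 fwd=0
After 4 (back): cur=HOME back=0 fwd=1
After 5 (visit(V)): cur=V back=1 fwd=0

V 1 0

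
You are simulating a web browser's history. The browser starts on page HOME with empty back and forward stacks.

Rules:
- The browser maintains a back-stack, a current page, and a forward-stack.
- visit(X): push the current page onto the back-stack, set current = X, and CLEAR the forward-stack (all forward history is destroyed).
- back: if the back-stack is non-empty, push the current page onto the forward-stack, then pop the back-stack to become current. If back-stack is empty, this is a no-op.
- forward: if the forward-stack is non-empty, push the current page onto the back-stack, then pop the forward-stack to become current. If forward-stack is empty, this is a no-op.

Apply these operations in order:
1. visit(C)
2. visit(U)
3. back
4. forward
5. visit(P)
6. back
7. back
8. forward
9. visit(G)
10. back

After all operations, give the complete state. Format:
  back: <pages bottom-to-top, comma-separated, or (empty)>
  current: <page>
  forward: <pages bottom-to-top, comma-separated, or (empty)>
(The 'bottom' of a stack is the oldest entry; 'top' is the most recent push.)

Answer: back: HOME,C
current: U
forward: G

Derivation:
After 1 (visit(C)): cur=C back=1 fwd=0
After 2 (visit(U)): cur=U back=2 fwd=0
After 3 (back): cur=C back=1 fwd=1
After 4 (forward): cur=U back=2 fwd=0
After 5 (visit(P)): cur=P back=3 fwd=0
After 6 (back): cur=U back=2 fwd=1
After 7 (back): cur=C back=1 fwd=2
After 8 (forward): cur=U back=2 fwd=1
After 9 (visit(G)): cur=G back=3 fwd=0
After 10 (back): cur=U back=2 fwd=1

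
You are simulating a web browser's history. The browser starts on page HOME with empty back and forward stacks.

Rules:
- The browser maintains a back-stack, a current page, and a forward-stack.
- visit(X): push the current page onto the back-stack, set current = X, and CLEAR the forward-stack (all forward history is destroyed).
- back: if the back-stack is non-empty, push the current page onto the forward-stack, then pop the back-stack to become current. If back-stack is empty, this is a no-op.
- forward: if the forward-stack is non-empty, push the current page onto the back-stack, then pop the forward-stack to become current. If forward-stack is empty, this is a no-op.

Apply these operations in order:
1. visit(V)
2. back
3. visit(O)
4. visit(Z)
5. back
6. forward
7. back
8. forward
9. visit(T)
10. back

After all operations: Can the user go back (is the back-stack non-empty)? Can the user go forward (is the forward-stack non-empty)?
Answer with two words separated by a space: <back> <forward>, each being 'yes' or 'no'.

After 1 (visit(V)): cur=V back=1 fwd=0
After 2 (back): cur=HOME back=0 fwd=1
After 3 (visit(O)): cur=O back=1 fwd=0
After 4 (visit(Z)): cur=Z back=2 fwd=0
After 5 (back): cur=O back=1 fwd=1
After 6 (forward): cur=Z back=2 fwd=0
After 7 (back): cur=O back=1 fwd=1
After 8 (forward): cur=Z back=2 fwd=0
After 9 (visit(T)): cur=T back=3 fwd=0
After 10 (back): cur=Z back=2 fwd=1

Answer: yes yes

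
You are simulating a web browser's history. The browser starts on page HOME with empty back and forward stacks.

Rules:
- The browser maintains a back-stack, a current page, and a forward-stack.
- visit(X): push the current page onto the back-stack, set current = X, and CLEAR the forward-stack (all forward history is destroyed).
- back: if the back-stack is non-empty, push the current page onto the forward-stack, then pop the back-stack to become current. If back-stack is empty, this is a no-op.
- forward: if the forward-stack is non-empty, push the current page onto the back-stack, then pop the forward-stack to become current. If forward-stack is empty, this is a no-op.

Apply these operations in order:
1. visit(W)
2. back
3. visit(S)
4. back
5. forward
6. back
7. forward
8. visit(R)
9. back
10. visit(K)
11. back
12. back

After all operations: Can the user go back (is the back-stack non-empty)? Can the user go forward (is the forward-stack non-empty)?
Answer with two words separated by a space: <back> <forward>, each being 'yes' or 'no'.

Answer: no yes

Derivation:
After 1 (visit(W)): cur=W back=1 fwd=0
After 2 (back): cur=HOME back=0 fwd=1
After 3 (visit(S)): cur=S back=1 fwd=0
After 4 (back): cur=HOME back=0 fwd=1
After 5 (forward): cur=S back=1 fwd=0
After 6 (back): cur=HOME back=0 fwd=1
After 7 (forward): cur=S back=1 fwd=0
After 8 (visit(R)): cur=R back=2 fwd=0
After 9 (back): cur=S back=1 fwd=1
After 10 (visit(K)): cur=K back=2 fwd=0
After 11 (back): cur=S back=1 fwd=1
After 12 (back): cur=HOME back=0 fwd=2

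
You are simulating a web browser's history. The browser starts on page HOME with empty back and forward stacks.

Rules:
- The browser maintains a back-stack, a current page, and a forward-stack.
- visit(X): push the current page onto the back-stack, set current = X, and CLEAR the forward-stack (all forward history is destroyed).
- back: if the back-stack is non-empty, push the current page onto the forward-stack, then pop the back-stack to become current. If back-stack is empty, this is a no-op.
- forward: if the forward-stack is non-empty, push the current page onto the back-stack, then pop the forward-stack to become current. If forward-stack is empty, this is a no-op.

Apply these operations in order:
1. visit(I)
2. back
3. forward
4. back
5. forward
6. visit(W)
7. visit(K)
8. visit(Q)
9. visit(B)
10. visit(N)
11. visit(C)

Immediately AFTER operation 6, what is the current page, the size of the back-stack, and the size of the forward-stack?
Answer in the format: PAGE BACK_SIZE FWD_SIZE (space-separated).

After 1 (visit(I)): cur=I back=1 fwd=0
After 2 (back): cur=HOME back=0 fwd=1
After 3 (forward): cur=I back=1 fwd=0
After 4 (back): cur=HOME back=0 fwd=1
After 5 (forward): cur=I back=1 fwd=0
After 6 (visit(W)): cur=W back=2 fwd=0

W 2 0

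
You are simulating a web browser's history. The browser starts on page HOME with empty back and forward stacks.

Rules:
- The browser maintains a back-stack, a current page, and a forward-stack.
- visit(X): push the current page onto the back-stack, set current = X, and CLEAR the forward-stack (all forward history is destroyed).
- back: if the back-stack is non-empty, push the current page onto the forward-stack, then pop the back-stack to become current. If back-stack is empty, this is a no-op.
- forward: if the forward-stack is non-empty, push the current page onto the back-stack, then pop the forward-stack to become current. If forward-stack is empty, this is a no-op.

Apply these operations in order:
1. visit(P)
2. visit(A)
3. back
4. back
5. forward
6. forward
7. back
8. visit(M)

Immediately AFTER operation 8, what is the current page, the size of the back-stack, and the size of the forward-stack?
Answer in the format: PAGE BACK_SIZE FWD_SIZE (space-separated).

After 1 (visit(P)): cur=P back=1 fwd=0
After 2 (visit(A)): cur=A back=2 fwd=0
After 3 (back): cur=P back=1 fwd=1
After 4 (back): cur=HOME back=0 fwd=2
After 5 (forward): cur=P back=1 fwd=1
After 6 (forward): cur=A back=2 fwd=0
After 7 (back): cur=P back=1 fwd=1
After 8 (visit(M)): cur=M back=2 fwd=0

M 2 0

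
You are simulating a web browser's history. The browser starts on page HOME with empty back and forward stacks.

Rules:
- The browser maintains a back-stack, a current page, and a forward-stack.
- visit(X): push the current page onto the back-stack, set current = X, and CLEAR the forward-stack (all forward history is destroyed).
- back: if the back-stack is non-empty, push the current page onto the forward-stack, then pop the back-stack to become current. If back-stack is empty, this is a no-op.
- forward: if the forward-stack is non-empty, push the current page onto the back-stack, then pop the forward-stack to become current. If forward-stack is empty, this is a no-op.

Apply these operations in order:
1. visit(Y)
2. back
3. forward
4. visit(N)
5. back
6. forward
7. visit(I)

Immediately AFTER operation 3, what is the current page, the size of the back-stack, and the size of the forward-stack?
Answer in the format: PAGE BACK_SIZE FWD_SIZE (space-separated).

After 1 (visit(Y)): cur=Y back=1 fwd=0
After 2 (back): cur=HOME back=0 fwd=1
After 3 (forward): cur=Y back=1 fwd=0

Y 1 0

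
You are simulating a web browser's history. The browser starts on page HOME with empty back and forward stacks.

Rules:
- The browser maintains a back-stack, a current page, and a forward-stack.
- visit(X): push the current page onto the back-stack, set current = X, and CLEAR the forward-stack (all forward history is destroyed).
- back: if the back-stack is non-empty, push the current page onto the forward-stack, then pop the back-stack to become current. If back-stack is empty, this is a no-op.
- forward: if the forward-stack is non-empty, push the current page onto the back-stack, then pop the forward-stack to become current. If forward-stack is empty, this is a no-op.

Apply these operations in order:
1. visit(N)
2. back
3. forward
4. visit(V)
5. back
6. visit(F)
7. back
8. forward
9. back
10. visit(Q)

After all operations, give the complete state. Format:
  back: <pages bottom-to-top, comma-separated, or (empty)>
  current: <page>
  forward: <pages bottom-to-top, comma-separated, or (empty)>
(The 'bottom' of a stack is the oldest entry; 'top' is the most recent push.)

Answer: back: HOME,N
current: Q
forward: (empty)

Derivation:
After 1 (visit(N)): cur=N back=1 fwd=0
After 2 (back): cur=HOME back=0 fwd=1
After 3 (forward): cur=N back=1 fwd=0
After 4 (visit(V)): cur=V back=2 fwd=0
After 5 (back): cur=N back=1 fwd=1
After 6 (visit(F)): cur=F back=2 fwd=0
After 7 (back): cur=N back=1 fwd=1
After 8 (forward): cur=F back=2 fwd=0
After 9 (back): cur=N back=1 fwd=1
After 10 (visit(Q)): cur=Q back=2 fwd=0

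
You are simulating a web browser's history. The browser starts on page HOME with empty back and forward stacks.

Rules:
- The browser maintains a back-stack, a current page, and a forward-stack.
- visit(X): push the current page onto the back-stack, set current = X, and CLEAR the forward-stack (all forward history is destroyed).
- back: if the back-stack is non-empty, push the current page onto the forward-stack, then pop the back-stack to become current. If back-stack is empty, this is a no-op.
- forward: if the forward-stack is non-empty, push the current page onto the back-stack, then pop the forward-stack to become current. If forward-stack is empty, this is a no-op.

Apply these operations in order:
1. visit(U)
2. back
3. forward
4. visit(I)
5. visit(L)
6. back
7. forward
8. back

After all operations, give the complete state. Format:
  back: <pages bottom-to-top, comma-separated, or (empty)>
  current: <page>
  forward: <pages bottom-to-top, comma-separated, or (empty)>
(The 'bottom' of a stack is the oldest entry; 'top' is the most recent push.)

After 1 (visit(U)): cur=U back=1 fwd=0
After 2 (back): cur=HOME back=0 fwd=1
After 3 (forward): cur=U back=1 fwd=0
After 4 (visit(I)): cur=I back=2 fwd=0
After 5 (visit(L)): cur=L back=3 fwd=0
After 6 (back): cur=I back=2 fwd=1
After 7 (forward): cur=L back=3 fwd=0
After 8 (back): cur=I back=2 fwd=1

Answer: back: HOME,U
current: I
forward: L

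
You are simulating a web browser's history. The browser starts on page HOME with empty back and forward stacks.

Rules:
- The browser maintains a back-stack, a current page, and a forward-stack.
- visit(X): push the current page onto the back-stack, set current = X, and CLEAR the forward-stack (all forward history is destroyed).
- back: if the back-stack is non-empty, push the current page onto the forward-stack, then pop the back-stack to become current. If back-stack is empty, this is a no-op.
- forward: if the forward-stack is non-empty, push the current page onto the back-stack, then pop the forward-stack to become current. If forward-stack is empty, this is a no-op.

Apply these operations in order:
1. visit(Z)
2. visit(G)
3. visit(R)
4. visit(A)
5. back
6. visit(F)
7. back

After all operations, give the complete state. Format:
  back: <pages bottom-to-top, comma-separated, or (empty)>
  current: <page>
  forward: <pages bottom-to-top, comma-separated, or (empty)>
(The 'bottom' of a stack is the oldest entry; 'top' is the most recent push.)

Answer: back: HOME,Z,G
current: R
forward: F

Derivation:
After 1 (visit(Z)): cur=Z back=1 fwd=0
After 2 (visit(G)): cur=G back=2 fwd=0
After 3 (visit(R)): cur=R back=3 fwd=0
After 4 (visit(A)): cur=A back=4 fwd=0
After 5 (back): cur=R back=3 fwd=1
After 6 (visit(F)): cur=F back=4 fwd=0
After 7 (back): cur=R back=3 fwd=1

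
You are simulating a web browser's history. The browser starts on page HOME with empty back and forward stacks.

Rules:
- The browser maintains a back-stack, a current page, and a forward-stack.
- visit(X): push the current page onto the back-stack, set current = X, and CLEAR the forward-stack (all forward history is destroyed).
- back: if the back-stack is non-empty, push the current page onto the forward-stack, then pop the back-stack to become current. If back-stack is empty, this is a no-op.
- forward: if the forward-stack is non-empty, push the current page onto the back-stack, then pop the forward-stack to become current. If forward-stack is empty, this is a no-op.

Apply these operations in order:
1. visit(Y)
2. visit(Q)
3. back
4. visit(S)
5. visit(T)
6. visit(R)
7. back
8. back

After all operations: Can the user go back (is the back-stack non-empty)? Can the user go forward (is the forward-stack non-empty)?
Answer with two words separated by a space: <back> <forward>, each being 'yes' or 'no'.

Answer: yes yes

Derivation:
After 1 (visit(Y)): cur=Y back=1 fwd=0
After 2 (visit(Q)): cur=Q back=2 fwd=0
After 3 (back): cur=Y back=1 fwd=1
After 4 (visit(S)): cur=S back=2 fwd=0
After 5 (visit(T)): cur=T back=3 fwd=0
After 6 (visit(R)): cur=R back=4 fwd=0
After 7 (back): cur=T back=3 fwd=1
After 8 (back): cur=S back=2 fwd=2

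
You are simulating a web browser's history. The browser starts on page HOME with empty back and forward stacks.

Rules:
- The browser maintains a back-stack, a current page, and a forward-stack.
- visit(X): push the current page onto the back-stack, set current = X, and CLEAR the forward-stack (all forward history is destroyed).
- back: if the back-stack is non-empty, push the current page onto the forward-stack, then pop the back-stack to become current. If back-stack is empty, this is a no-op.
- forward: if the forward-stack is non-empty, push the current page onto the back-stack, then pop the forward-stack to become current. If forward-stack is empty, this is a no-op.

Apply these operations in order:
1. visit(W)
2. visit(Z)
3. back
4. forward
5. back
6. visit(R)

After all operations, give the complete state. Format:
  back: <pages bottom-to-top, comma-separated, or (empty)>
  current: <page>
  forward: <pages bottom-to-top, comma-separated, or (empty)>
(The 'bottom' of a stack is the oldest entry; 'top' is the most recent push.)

After 1 (visit(W)): cur=W back=1 fwd=0
After 2 (visit(Z)): cur=Z back=2 fwd=0
After 3 (back): cur=W back=1 fwd=1
After 4 (forward): cur=Z back=2 fwd=0
After 5 (back): cur=W back=1 fwd=1
After 6 (visit(R)): cur=R back=2 fwd=0

Answer: back: HOME,W
current: R
forward: (empty)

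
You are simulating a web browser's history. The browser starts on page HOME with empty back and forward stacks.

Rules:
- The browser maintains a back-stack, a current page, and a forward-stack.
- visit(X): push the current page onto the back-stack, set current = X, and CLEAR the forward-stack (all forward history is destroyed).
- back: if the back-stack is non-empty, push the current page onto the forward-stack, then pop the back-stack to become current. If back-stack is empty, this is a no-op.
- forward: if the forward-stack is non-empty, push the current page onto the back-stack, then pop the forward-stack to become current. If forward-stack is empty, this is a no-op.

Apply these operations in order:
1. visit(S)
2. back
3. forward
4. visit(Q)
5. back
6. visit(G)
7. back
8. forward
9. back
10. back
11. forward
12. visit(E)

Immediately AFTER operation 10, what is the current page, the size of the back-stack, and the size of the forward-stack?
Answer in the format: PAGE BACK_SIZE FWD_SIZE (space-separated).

After 1 (visit(S)): cur=S back=1 fwd=0
After 2 (back): cur=HOME back=0 fwd=1
After 3 (forward): cur=S back=1 fwd=0
After 4 (visit(Q)): cur=Q back=2 fwd=0
After 5 (back): cur=S back=1 fwd=1
After 6 (visit(G)): cur=G back=2 fwd=0
After 7 (back): cur=S back=1 fwd=1
After 8 (forward): cur=G back=2 fwd=0
After 9 (back): cur=S back=1 fwd=1
After 10 (back): cur=HOME back=0 fwd=2

HOME 0 2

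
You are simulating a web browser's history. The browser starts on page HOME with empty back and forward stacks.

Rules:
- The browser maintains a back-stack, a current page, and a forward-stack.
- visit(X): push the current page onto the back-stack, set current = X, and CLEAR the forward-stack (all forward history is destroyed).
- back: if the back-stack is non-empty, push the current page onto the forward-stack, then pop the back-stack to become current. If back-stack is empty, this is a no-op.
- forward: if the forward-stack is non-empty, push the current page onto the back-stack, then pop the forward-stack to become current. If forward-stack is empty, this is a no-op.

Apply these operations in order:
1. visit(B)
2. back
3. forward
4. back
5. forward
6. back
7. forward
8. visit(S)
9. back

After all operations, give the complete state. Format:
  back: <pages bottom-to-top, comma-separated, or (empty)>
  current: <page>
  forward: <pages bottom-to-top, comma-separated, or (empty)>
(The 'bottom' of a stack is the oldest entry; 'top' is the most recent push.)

Answer: back: HOME
current: B
forward: S

Derivation:
After 1 (visit(B)): cur=B back=1 fwd=0
After 2 (back): cur=HOME back=0 fwd=1
After 3 (forward): cur=B back=1 fwd=0
After 4 (back): cur=HOME back=0 fwd=1
After 5 (forward): cur=B back=1 fwd=0
After 6 (back): cur=HOME back=0 fwd=1
After 7 (forward): cur=B back=1 fwd=0
After 8 (visit(S)): cur=S back=2 fwd=0
After 9 (back): cur=B back=1 fwd=1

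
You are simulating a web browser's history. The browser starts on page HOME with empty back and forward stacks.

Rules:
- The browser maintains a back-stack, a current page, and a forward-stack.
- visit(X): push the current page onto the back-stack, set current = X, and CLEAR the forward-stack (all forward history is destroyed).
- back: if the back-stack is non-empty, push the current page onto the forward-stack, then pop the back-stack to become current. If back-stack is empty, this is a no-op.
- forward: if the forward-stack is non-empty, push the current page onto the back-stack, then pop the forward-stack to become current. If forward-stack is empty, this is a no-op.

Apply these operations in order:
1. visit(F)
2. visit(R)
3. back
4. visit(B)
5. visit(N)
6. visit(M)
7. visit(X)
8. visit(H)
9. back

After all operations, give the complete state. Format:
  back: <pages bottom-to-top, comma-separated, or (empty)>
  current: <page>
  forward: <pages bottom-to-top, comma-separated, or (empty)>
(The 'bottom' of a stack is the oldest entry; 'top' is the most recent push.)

After 1 (visit(F)): cur=F back=1 fwd=0
After 2 (visit(R)): cur=R back=2 fwd=0
After 3 (back): cur=F back=1 fwd=1
After 4 (visit(B)): cur=B back=2 fwd=0
After 5 (visit(N)): cur=N back=3 fwd=0
After 6 (visit(M)): cur=M back=4 fwd=0
After 7 (visit(X)): cur=X back=5 fwd=0
After 8 (visit(H)): cur=H back=6 fwd=0
After 9 (back): cur=X back=5 fwd=1

Answer: back: HOME,F,B,N,M
current: X
forward: H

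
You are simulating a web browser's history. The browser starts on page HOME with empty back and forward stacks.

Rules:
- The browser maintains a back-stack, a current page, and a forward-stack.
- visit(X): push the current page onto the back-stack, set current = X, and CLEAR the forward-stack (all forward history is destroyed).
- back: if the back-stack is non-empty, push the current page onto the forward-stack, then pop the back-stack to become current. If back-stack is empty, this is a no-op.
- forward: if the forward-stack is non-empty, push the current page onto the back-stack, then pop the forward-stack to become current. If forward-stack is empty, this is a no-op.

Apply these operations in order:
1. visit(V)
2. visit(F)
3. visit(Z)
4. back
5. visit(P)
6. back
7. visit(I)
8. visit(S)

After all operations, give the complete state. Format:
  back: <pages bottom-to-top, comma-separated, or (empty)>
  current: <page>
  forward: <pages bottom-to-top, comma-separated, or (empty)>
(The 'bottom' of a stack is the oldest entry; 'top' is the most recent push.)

Answer: back: HOME,V,F,I
current: S
forward: (empty)

Derivation:
After 1 (visit(V)): cur=V back=1 fwd=0
After 2 (visit(F)): cur=F back=2 fwd=0
After 3 (visit(Z)): cur=Z back=3 fwd=0
After 4 (back): cur=F back=2 fwd=1
After 5 (visit(P)): cur=P back=3 fwd=0
After 6 (back): cur=F back=2 fwd=1
After 7 (visit(I)): cur=I back=3 fwd=0
After 8 (visit(S)): cur=S back=4 fwd=0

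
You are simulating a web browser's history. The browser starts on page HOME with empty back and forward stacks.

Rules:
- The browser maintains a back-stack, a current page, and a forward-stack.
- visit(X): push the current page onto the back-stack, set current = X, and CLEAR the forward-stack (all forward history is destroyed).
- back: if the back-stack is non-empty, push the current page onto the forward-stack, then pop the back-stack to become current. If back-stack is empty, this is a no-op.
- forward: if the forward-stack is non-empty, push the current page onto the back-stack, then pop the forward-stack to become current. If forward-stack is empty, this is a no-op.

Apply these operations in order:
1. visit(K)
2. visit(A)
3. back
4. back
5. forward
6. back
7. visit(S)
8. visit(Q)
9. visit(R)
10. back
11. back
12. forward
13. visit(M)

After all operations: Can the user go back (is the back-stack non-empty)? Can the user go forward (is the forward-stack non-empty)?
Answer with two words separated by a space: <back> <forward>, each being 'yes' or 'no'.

After 1 (visit(K)): cur=K back=1 fwd=0
After 2 (visit(A)): cur=A back=2 fwd=0
After 3 (back): cur=K back=1 fwd=1
After 4 (back): cur=HOME back=0 fwd=2
After 5 (forward): cur=K back=1 fwd=1
After 6 (back): cur=HOME back=0 fwd=2
After 7 (visit(S)): cur=S back=1 fwd=0
After 8 (visit(Q)): cur=Q back=2 fwd=0
After 9 (visit(R)): cur=R back=3 fwd=0
After 10 (back): cur=Q back=2 fwd=1
After 11 (back): cur=S back=1 fwd=2
After 12 (forward): cur=Q back=2 fwd=1
After 13 (visit(M)): cur=M back=3 fwd=0

Answer: yes no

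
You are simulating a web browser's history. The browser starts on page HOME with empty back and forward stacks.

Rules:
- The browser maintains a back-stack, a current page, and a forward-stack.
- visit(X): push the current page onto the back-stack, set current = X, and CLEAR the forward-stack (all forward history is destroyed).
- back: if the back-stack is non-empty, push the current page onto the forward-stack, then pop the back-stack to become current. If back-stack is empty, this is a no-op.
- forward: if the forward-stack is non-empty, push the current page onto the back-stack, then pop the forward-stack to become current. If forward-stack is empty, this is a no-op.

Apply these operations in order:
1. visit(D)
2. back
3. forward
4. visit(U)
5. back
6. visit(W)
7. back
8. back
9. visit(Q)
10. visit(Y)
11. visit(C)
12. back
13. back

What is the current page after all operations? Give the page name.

After 1 (visit(D)): cur=D back=1 fwd=0
After 2 (back): cur=HOME back=0 fwd=1
After 3 (forward): cur=D back=1 fwd=0
After 4 (visit(U)): cur=U back=2 fwd=0
After 5 (back): cur=D back=1 fwd=1
After 6 (visit(W)): cur=W back=2 fwd=0
After 7 (back): cur=D back=1 fwd=1
After 8 (back): cur=HOME back=0 fwd=2
After 9 (visit(Q)): cur=Q back=1 fwd=0
After 10 (visit(Y)): cur=Y back=2 fwd=0
After 11 (visit(C)): cur=C back=3 fwd=0
After 12 (back): cur=Y back=2 fwd=1
After 13 (back): cur=Q back=1 fwd=2

Answer: Q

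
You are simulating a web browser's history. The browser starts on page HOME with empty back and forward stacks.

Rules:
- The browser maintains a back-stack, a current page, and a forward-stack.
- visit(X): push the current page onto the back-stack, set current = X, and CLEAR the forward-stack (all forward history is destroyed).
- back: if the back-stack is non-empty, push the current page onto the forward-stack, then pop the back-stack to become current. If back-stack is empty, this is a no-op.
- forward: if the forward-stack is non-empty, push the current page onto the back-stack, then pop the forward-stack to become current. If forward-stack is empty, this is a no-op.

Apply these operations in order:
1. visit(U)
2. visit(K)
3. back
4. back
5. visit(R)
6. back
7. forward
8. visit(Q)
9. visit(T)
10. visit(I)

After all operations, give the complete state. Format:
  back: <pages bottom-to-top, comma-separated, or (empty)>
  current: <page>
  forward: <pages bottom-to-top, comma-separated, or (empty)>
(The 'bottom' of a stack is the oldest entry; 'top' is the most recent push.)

After 1 (visit(U)): cur=U back=1 fwd=0
After 2 (visit(K)): cur=K back=2 fwd=0
After 3 (back): cur=U back=1 fwd=1
After 4 (back): cur=HOME back=0 fwd=2
After 5 (visit(R)): cur=R back=1 fwd=0
After 6 (back): cur=HOME back=0 fwd=1
After 7 (forward): cur=R back=1 fwd=0
After 8 (visit(Q)): cur=Q back=2 fwd=0
After 9 (visit(T)): cur=T back=3 fwd=0
After 10 (visit(I)): cur=I back=4 fwd=0

Answer: back: HOME,R,Q,T
current: I
forward: (empty)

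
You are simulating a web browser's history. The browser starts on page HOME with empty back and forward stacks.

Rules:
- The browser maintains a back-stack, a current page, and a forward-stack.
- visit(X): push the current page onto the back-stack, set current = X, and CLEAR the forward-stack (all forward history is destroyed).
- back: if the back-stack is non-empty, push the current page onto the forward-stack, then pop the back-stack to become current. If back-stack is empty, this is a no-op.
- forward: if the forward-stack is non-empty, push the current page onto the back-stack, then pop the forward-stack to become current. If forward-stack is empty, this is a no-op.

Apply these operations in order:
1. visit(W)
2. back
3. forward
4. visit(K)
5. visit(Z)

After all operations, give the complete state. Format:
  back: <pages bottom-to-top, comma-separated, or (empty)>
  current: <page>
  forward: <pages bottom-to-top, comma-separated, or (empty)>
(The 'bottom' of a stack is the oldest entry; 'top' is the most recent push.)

Answer: back: HOME,W,K
current: Z
forward: (empty)

Derivation:
After 1 (visit(W)): cur=W back=1 fwd=0
After 2 (back): cur=HOME back=0 fwd=1
After 3 (forward): cur=W back=1 fwd=0
After 4 (visit(K)): cur=K back=2 fwd=0
After 5 (visit(Z)): cur=Z back=3 fwd=0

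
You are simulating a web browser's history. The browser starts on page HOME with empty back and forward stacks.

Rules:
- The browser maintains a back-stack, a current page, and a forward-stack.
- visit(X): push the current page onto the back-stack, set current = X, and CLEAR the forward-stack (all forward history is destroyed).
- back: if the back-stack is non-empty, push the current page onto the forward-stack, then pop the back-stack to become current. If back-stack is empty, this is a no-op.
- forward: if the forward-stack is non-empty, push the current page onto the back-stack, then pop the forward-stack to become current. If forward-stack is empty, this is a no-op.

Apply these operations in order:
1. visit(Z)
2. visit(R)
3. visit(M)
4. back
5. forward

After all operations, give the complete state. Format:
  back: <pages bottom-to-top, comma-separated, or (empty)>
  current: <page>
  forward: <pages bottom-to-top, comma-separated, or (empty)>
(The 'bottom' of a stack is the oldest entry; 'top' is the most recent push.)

After 1 (visit(Z)): cur=Z back=1 fwd=0
After 2 (visit(R)): cur=R back=2 fwd=0
After 3 (visit(M)): cur=M back=3 fwd=0
After 4 (back): cur=R back=2 fwd=1
After 5 (forward): cur=M back=3 fwd=0

Answer: back: HOME,Z,R
current: M
forward: (empty)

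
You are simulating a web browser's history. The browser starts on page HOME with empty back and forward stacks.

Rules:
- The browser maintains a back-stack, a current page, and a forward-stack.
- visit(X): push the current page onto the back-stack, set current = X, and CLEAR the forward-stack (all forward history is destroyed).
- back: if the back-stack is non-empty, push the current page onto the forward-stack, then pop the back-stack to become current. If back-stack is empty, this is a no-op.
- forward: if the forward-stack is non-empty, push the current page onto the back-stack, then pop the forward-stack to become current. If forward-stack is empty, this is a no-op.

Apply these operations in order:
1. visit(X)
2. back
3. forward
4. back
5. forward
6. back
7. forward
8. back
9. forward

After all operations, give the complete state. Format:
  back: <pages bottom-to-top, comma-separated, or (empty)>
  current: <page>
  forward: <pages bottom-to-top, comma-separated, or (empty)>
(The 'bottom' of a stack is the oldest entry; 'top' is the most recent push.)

After 1 (visit(X)): cur=X back=1 fwd=0
After 2 (back): cur=HOME back=0 fwd=1
After 3 (forward): cur=X back=1 fwd=0
After 4 (back): cur=HOME back=0 fwd=1
After 5 (forward): cur=X back=1 fwd=0
After 6 (back): cur=HOME back=0 fwd=1
After 7 (forward): cur=X back=1 fwd=0
After 8 (back): cur=HOME back=0 fwd=1
After 9 (forward): cur=X back=1 fwd=0

Answer: back: HOME
current: X
forward: (empty)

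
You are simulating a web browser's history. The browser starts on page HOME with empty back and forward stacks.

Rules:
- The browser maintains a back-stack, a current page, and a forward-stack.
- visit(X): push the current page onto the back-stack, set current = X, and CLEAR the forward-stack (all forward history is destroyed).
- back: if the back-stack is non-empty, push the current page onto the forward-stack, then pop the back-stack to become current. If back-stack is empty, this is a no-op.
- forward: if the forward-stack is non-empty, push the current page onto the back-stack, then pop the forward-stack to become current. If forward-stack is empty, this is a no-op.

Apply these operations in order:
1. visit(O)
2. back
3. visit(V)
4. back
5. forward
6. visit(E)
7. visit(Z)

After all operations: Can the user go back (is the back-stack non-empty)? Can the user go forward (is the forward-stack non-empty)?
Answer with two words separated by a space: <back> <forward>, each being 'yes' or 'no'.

After 1 (visit(O)): cur=O back=1 fwd=0
After 2 (back): cur=HOME back=0 fwd=1
After 3 (visit(V)): cur=V back=1 fwd=0
After 4 (back): cur=HOME back=0 fwd=1
After 5 (forward): cur=V back=1 fwd=0
After 6 (visit(E)): cur=E back=2 fwd=0
After 7 (visit(Z)): cur=Z back=3 fwd=0

Answer: yes no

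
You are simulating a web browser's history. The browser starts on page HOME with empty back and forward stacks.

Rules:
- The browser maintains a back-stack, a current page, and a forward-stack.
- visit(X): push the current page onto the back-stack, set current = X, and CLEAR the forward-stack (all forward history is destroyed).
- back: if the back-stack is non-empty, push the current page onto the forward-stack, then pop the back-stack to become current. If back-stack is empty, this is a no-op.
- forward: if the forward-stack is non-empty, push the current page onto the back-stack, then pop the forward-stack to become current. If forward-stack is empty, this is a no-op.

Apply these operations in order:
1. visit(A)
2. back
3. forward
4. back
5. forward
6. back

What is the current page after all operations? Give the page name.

Answer: HOME

Derivation:
After 1 (visit(A)): cur=A back=1 fwd=0
After 2 (back): cur=HOME back=0 fwd=1
After 3 (forward): cur=A back=1 fwd=0
After 4 (back): cur=HOME back=0 fwd=1
After 5 (forward): cur=A back=1 fwd=0
After 6 (back): cur=HOME back=0 fwd=1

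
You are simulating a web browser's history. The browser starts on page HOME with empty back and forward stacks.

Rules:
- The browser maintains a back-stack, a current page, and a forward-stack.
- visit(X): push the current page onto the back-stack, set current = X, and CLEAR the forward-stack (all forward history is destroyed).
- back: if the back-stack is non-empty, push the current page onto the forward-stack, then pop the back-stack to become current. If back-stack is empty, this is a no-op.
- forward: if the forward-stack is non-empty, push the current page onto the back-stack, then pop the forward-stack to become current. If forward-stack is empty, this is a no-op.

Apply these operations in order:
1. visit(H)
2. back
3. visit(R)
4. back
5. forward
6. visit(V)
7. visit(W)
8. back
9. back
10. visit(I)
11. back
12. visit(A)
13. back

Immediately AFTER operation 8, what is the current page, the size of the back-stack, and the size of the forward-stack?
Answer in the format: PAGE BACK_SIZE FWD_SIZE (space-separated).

After 1 (visit(H)): cur=H back=1 fwd=0
After 2 (back): cur=HOME back=0 fwd=1
After 3 (visit(R)): cur=R back=1 fwd=0
After 4 (back): cur=HOME back=0 fwd=1
After 5 (forward): cur=R back=1 fwd=0
After 6 (visit(V)): cur=V back=2 fwd=0
After 7 (visit(W)): cur=W back=3 fwd=0
After 8 (back): cur=V back=2 fwd=1

V 2 1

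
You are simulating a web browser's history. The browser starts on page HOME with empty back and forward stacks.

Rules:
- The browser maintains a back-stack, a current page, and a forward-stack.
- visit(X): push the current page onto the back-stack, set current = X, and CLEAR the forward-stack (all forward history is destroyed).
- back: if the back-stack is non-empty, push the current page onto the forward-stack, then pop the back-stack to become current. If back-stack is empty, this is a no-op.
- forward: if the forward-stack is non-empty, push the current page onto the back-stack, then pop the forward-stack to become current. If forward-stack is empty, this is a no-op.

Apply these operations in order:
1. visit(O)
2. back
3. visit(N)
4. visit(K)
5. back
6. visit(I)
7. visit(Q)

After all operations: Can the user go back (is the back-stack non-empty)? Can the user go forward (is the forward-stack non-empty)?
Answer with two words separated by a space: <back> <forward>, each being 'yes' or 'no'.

After 1 (visit(O)): cur=O back=1 fwd=0
After 2 (back): cur=HOME back=0 fwd=1
After 3 (visit(N)): cur=N back=1 fwd=0
After 4 (visit(K)): cur=K back=2 fwd=0
After 5 (back): cur=N back=1 fwd=1
After 6 (visit(I)): cur=I back=2 fwd=0
After 7 (visit(Q)): cur=Q back=3 fwd=0

Answer: yes no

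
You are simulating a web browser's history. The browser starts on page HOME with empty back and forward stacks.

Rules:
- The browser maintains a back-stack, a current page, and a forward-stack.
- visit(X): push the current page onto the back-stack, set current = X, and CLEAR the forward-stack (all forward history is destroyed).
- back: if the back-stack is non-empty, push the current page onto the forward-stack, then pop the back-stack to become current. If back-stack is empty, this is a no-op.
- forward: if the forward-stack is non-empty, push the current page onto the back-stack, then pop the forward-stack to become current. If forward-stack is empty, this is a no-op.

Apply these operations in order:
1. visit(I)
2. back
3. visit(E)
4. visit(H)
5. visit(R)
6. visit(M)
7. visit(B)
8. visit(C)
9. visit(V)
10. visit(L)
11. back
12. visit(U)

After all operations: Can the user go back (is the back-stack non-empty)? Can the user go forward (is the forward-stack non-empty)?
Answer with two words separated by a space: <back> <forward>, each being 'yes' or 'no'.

Answer: yes no

Derivation:
After 1 (visit(I)): cur=I back=1 fwd=0
After 2 (back): cur=HOME back=0 fwd=1
After 3 (visit(E)): cur=E back=1 fwd=0
After 4 (visit(H)): cur=H back=2 fwd=0
After 5 (visit(R)): cur=R back=3 fwd=0
After 6 (visit(M)): cur=M back=4 fwd=0
After 7 (visit(B)): cur=B back=5 fwd=0
After 8 (visit(C)): cur=C back=6 fwd=0
After 9 (visit(V)): cur=V back=7 fwd=0
After 10 (visit(L)): cur=L back=8 fwd=0
After 11 (back): cur=V back=7 fwd=1
After 12 (visit(U)): cur=U back=8 fwd=0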